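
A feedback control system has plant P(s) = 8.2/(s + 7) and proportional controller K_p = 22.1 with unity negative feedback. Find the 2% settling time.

Closed-loop transfer function: T(s) = K_p·P(s)/(1 + K_p·P(s)) = 181.2/(s + 7 + 181.2) = 181.2/(s + 188.2).
Time constant τ = 1/188.2 = 0.005313 s, so the 2% settling time is about 4τ = 0.0213 s.

T_s ≈ 0.0213 s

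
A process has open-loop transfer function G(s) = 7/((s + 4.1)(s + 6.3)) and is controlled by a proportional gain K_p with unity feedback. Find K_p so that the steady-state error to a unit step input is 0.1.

K_p = 33.2

The loop is type 0, so e_ss(step) = 1/(1 + K_pos) with K_pos = K_p·G(0).
G(0) = 0.271. Require 1/(1 + K_p·0.271) = 0.1, so 1 + 0.271·K_p = 10.
K_p = (10 − 1)/0.271 = 33.2.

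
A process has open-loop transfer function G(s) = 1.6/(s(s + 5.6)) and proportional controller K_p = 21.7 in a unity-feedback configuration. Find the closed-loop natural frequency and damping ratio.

ω_n = 5.89 rad/s, ζ = 0.475

With unity feedback the closed-loop characteristic equation is s² + 5.6s + 21.7·1.6 = s² + 5.6s + 34.72 = 0.
Matching s² + 2ζω_n s + ω_n²: ω_n = √34.72 = 5.892 rad/s and 2ζω_n = 5.6, so ζ = 5.6/(2·5.892) = 0.475.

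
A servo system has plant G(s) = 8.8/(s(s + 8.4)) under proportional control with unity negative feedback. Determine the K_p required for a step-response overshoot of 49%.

K_p = 40.9

From %OS = 100·exp(−πζ/√(1−ζ²)) = 49%, ζ = −ln(0.49)/√(π²+ln²(0.49)) = 0.2214.
Characteristic equation s² + 8.4s + 8.8K_p = 0 gives ζ = 8.4/(2√(8.8K_p)).
Setting ζ = 0.2214: √(8.8K_p) = 8.4/(2·0.2214) = 18.97, so K_p = 359.8/8.8 = 40.9.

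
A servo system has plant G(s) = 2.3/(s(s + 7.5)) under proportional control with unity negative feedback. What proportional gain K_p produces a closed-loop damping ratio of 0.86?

K_p = 8.27

Closed-loop characteristic equation: s² + 7.5s + K_p·2.3 = 0.
So ω_n = √(2.3K_p) and 2ζω_n = 7.5, giving ζ = 7.5/(2√(2.3K_p)).
Setting ζ = 0.86: √(2.3K_p) = 7.5/(2·0.86) = 4.36, so K_p = 19.01/2.3 = 8.27.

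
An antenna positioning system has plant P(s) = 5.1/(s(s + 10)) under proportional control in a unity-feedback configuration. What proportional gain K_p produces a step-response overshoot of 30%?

From %OS = 100·exp(−πζ/√(1−ζ²)) = 30%, ζ = −ln(0.3)/√(π²+ln²(0.3)) = 0.3579.
Characteristic equation s² + 10s + 5.1K_p = 0 gives ζ = 10/(2√(5.1K_p)).
Setting ζ = 0.3579: √(5.1K_p) = 10/(2·0.3579) = 13.97, so K_p = 195.2/5.1 = 38.3.

K_p = 38.3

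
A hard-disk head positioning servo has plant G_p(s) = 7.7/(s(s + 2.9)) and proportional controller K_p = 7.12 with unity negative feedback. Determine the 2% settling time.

The closed-loop denominator s² + 2.9s + 54.82 gives ω_n = √54.82 = 7.404 and ζ = 2.9/(2ω_n) = 0.1958.
2% settling time T_s ≈ 4/(ζω_n) = 4/1.45 = 2.76 s.

T_s ≈ 2.76 s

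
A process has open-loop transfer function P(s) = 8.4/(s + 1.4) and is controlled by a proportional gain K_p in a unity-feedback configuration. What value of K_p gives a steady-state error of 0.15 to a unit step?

K_p = 0.944

Steady-state error for a unit step on this type-0 loop is 1/(1 + K_p·P(0)).
P(0) = 6. Require 1/(1 + K_p·6) = 0.15, so 1 + 6·K_p = 6.667.
K_p = (6.667 − 1)/6 = 0.944.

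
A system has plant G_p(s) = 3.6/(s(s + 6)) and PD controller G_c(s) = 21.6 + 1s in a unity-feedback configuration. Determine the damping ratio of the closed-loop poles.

ζ = 0.544

Forward path: (21.6 + 1s)·3.6/(s(s+6)). The closed-loop characteristic equation is s² + (6 + 3.6·1)s + 3.6·21.6 = 0.
That is s² + 9.6s + 77.76 = 0, so ω_n = 8.818 rad/s and ζ = 9.6/(2·8.818) = 0.5443.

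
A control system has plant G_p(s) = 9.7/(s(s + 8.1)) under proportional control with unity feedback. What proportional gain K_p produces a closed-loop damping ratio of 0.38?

K_p = 11.7

Closed-loop characteristic equation: s² + 8.1s + K_p·9.7 = 0.
So ω_n = √(9.7K_p) and 2ζω_n = 8.1, giving ζ = 8.1/(2√(9.7K_p)).
Setting ζ = 0.38: √(9.7K_p) = 8.1/(2·0.38) = 10.66, so K_p = 113.6/9.7 = 11.7.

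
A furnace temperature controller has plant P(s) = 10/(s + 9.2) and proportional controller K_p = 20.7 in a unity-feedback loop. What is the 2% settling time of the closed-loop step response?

T_s ≈ 0.0185 s

Closed-loop transfer function: T(s) = K_p·P(s)/(1 + K_p·P(s)) = 207/(s + 9.2 + 207) = 207/(s + 216.2).
Time constant τ = 1/216.2 = 0.004625 s, so the 2% settling time is about 4τ = 0.0185 s.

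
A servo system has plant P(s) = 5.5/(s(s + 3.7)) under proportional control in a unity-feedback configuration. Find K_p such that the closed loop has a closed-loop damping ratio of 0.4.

Closed-loop characteristic equation: s² + 3.7s + K_p·5.5 = 0.
So ω_n = √(5.5K_p) and 2ζω_n = 3.7, giving ζ = 3.7/(2√(5.5K_p)).
Setting ζ = 0.4: √(5.5K_p) = 3.7/(2·0.4) = 4.625, so K_p = 21.39/5.5 = 3.89.

K_p = 3.89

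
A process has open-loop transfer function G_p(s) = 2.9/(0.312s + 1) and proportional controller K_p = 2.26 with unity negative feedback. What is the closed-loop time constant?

τ = 0.0413 s

Closed loop: T(s) = K_p·G_p/(1+K_p·G_p) = 6.554/(0.312s + 1 + 6.554), with pole at s = −(1 + 6.554)/0.312 = −24.21.
Closed-loop time constant τ = 1/24.21 = 0.0413 s.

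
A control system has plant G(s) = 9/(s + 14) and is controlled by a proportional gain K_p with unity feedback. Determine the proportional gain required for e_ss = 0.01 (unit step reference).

K_p = 154

Steady-state error for a unit step on this type-0 loop is 1/(1 + K_p·G(0)).
G(0) = 0.6429. Require 1/(1 + K_p·0.6429) = 0.01, so 1 + 0.6429·K_p = 100.
K_p = (100 − 1)/0.6429 = 154.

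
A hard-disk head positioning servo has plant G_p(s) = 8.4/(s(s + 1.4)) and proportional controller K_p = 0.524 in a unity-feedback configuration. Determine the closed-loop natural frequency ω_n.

ω_n = 2.1 rad/s

1 + K_p·G_p(s) = 0 gives s² + 1.4s + 4.402 = 0.
So ω_n² = 4.402 ⇒ ω_n = 2.098 rad/s, and ζ = 1.4/(2ω_n) = 0.334.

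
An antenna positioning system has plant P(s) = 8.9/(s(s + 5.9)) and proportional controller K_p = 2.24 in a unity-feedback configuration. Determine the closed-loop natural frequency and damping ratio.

The closed-loop denominator is s(s+5.9) + 2.24·8.9 = s² + 5.9s + 19.94.
Matching s² + 2ζω_n s + ω_n²: ω_n = √19.94 = 4.465 rad/s and 2ζω_n = 5.9, so ζ = 5.9/(2·4.465) = 0.661.

ω_n = 4.46 rad/s, ζ = 0.661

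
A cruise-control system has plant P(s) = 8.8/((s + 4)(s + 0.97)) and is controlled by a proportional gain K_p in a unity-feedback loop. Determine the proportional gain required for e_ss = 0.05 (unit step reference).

K_p = 8.38

Steady-state error for a unit step on this type-0 loop is 1/(1 + K_p·P(0)).
P(0) = 2.268. Require 1/(1 + K_p·2.268) = 0.05, so 1 + 2.268·K_p = 20.
K_p = (20 − 1)/2.268 = 8.38.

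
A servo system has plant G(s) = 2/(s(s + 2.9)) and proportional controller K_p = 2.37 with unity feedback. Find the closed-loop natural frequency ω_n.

ω_n = 2.18 rad/s

With unity feedback the closed-loop characteristic equation is s² + 2.9s + 2.37·2 = s² + 2.9s + 4.74 = 0.
So ω_n² = 4.74 ⇒ ω_n = 2.177 rad/s, and ζ = 2.9/(2ω_n) = 0.666.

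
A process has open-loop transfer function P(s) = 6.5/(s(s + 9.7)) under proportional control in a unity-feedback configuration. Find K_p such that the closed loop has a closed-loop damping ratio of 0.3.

Closed-loop characteristic equation: s² + 9.7s + K_p·6.5 = 0.
So ω_n = √(6.5K_p) and 2ζω_n = 9.7, giving ζ = 9.7/(2√(6.5K_p)).
Setting ζ = 0.3: √(6.5K_p) = 9.7/(2·0.3) = 16.17, so K_p = 261.4/6.5 = 40.2.

K_p = 40.2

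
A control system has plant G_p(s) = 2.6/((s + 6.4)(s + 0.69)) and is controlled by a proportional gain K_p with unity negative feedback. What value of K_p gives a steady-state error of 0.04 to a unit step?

The loop is type 0, so e_ss(step) = 1/(1 + K_pos) with K_pos = K_p·G_p(0).
G_p(0) = 0.5888. Require 1/(1 + K_p·0.5888) = 0.04, so 1 + 0.5888·K_p = 25.
K_p = (25 − 1)/0.5888 = 40.8.

K_p = 40.8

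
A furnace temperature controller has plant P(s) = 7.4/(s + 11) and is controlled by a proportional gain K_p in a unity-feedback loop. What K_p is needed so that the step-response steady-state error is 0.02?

For a type-0 loop with proportional control, e_ss = 1/(1 + K_p·P(0)).
P(0) = 0.6727. Require 1/(1 + K_p·0.6727) = 0.02, so 1 + 0.6727·K_p = 50.
K_p = (50 − 1)/0.6727 = 72.8.

K_p = 72.8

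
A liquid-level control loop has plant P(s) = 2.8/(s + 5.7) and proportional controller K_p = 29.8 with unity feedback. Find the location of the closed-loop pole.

Closed-loop transfer function: T(s) = K_p·P(s)/(1 + K_p·P(s)) = 83.44/(s + 5.7 + 83.44) = 83.44/(s + 89.14).
The closed-loop pole is at s = −89.14.

s = -89.14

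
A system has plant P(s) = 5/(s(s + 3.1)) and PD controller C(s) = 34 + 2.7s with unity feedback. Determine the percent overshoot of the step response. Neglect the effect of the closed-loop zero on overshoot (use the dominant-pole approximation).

Forward path: (34 + 2.7s)·5/(s(s+3.1)). The closed-loop characteristic equation is s² + (3.1 + 5·2.7)s + 5·34 = 0.
That is s² + 16.6s + 170 = 0, so ω_n = 13.04 rad/s and ζ = 16.6/(2·13.04) = 0.6366.
%OS = 100·exp(−πζ/√(1−ζ²)) = 7.48%.

7.48%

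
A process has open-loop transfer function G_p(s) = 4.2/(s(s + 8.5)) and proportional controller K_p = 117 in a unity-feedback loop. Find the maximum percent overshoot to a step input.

From 1 + K_pG_p(s) = 0: s² + 8.5s + 491.4 = 0 ⇒ ω_n = 22.17, ζ = 0.1917.
%OS = 100·exp(−πζ/√(1−ζ²)) = 100·exp(−π·0.1917/√0.9632) = 54.1%.

54.1%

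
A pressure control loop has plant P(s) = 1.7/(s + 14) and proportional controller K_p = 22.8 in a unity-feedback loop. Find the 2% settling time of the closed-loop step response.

Closed-loop transfer function: T(s) = K_p·P(s)/(1 + K_p·P(s)) = 38.76/(s + 14 + 38.76) = 38.76/(s + 52.76).
Time constant τ = 1/52.76 = 0.01895 s, so the 2% settling time is about 4τ = 0.0758 s.

T_s ≈ 0.0758 s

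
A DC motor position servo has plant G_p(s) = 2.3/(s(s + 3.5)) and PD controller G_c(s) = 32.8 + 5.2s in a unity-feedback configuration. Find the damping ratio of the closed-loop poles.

ζ = 0.89

Forward path: (32.8 + 5.2s)·2.3/(s(s+3.5)). The closed-loop characteristic equation is s² + (3.5 + 2.3·5.2)s + 2.3·32.8 = 0.
That is s² + 15.46s + 75.44 = 0, so ω_n = 8.686 rad/s and ζ = 15.46/(2·8.686) = 0.89.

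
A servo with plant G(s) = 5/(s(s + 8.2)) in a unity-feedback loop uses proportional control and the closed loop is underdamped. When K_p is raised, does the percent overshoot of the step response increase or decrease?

increase

Characteristic equation s² + 8.2s + K_p·5 = 0: raising K_p raises ω_n while 2ζω_n = 8.2 is fixed, so ζ falls and overshoot grows.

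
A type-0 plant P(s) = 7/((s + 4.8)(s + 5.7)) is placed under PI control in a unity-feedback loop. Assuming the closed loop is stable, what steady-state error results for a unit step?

0

The PI controller's integrator makes the forward path type 1, so e_ss to a step is zero.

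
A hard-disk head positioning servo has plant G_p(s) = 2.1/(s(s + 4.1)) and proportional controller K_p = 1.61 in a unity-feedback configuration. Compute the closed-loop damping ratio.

ζ = 1.11

1 + K_p·G_p(s) = 0 gives s² + 4.1s + 3.381 = 0.
Matching s² + 2ζω_n s + ω_n²: ω_n = √3.381 = 1.839 rad/s and 2ζω_n = 4.1, so ζ = 4.1/(2·1.839) = 1.11.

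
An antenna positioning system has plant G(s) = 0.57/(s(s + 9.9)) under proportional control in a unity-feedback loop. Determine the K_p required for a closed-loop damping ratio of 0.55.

K_p = 142

Closed-loop characteristic equation: s² + 9.9s + K_p·0.57 = 0.
So ω_n = √(0.57K_p) and 2ζω_n = 9.9, giving ζ = 9.9/(2√(0.57K_p)).
Setting ζ = 0.55: √(0.57K_p) = 9.9/(2·0.55) = 9, so K_p = 81/0.57 = 142.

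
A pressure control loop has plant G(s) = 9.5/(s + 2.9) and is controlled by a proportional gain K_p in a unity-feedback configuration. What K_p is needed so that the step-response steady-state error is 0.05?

Steady-state error for a unit step on this type-0 loop is 1/(1 + K_p·G(0)).
G(0) = 3.276. Require 1/(1 + K_p·3.276) = 0.05, so 1 + 3.276·K_p = 20.
K_p = (20 − 1)/3.276 = 5.8.

K_p = 5.8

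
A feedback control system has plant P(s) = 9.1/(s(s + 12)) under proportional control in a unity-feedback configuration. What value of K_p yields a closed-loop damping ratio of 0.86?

K_p = 5.35

Closed-loop characteristic equation: s² + 12s + K_p·9.1 = 0.
So ω_n = √(9.1K_p) and 2ζω_n = 12, giving ζ = 12/(2√(9.1K_p)).
Setting ζ = 0.86: √(9.1K_p) = 12/(2·0.86) = 6.977, so K_p = 48.67/9.1 = 5.35.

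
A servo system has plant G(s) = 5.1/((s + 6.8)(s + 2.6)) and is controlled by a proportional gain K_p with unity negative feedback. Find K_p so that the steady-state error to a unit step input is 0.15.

K_p = 19.6

For a type-0 loop with proportional control, e_ss = 1/(1 + K_p·G(0)).
G(0) = 0.2885. Require 1/(1 + K_p·0.2885) = 0.15, so 1 + 0.2885·K_p = 6.667.
K_p = (6.667 − 1)/0.2885 = 19.6.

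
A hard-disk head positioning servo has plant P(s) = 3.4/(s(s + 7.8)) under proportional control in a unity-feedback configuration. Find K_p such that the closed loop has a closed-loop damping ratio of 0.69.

Closed-loop characteristic equation: s² + 7.8s + K_p·3.4 = 0.
So ω_n = √(3.4K_p) and 2ζω_n = 7.8, giving ζ = 7.8/(2√(3.4K_p)).
Setting ζ = 0.69: √(3.4K_p) = 7.8/(2·0.69) = 5.652, so K_p = 31.95/3.4 = 9.4.

K_p = 9.4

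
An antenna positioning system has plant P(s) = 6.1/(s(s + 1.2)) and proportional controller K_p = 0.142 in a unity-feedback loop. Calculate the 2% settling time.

From 1 + K_pP(s) = 0: s² + 1.2s + 0.8662 = 0 ⇒ ω_n = 0.9307, ζ = 0.6447.
2% settling time T_s ≈ 4/(ζω_n) = 4/0.6 = 6.67 s.

T_s ≈ 6.67 s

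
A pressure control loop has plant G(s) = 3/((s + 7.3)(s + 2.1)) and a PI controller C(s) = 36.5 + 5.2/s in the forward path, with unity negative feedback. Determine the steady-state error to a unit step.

The open loop C(s)G(s) has a pole at the origin (type 1), so the static position error constant is infinite and e_ss = 1/(1+∞) = 0.

0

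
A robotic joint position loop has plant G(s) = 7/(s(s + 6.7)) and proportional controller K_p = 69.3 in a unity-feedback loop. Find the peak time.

From 1 + K_pG(s) = 0: s² + 6.7s + 485.1 = 0 ⇒ ω_n = 22.02, ζ = 0.1521.
Damped frequency ω_d = ω_n√(1−ζ²) = 21.77 rad/s, so peak time T_p = π/ω_d = 0.144 s.

T_p = 0.144 s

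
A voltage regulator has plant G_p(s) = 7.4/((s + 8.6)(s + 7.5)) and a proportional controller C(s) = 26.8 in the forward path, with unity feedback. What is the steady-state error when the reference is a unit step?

The loop is type 0. Static position error constant K_pos = C(0)·G_p(0) = 26.8·0.1147 = 3.075.
Steady-state error to a unit step: e_ss = 1/(1+K_pos) = 1/4.075 = 0.245.

0.245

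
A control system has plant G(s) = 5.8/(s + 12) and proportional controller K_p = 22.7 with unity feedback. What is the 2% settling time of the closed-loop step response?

T_s ≈ 0.0278 s

Closed-loop transfer function: T(s) = K_p·G(s)/(1 + K_p·G(s)) = 131.7/(s + 12 + 131.7) = 131.7/(s + 143.7).
Time constant τ = 1/143.7 = 0.006961 s, so the 2% settling time is about 4τ = 0.0278 s.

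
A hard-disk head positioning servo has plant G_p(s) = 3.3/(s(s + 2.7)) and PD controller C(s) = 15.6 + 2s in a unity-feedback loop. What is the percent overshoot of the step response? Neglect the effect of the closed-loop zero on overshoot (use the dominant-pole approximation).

6.9%

Forward path: (15.6 + 2s)·3.3/(s(s+2.7)). The closed-loop characteristic equation is s² + (2.7 + 3.3·2)s + 3.3·15.6 = 0.
That is s² + 9.3s + 51.48 = 0, so ω_n = 7.175 rad/s and ζ = 9.3/(2·7.175) = 0.6481.
%OS = 100·exp(−πζ/√(1−ζ²)) = 6.9%.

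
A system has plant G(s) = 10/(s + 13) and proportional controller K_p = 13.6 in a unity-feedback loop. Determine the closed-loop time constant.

τ = 0.00671 s

Closed-loop transfer function: T(s) = K_p·G(s)/(1 + K_p·G(s)) = 136/(s + 13 + 136) = 136/(s + 149).
Time constant τ = 1/149 = 0.00671 s.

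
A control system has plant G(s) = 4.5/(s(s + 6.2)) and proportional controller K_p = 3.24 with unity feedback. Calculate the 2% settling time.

T_s ≈ 1.29 s

The closed-loop denominator s² + 6.2s + 14.58 gives ω_n = √14.58 = 3.818 and ζ = 6.2/(2ω_n) = 0.8119.
2% settling time T_s ≈ 4/(ζω_n) = 4/3.1 = 1.29 s.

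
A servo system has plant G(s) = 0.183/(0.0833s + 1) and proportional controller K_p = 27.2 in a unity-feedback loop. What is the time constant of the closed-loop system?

Closed loop: T(s) = K_p·G/(1+K_p·G) = 4.978/(0.0833s + 1 + 4.978), with pole at s = −(1 + 4.978)/0.0833 = −71.76.
Closed-loop time constant τ = 1/71.76 = 0.0139 s.

τ = 0.0139 s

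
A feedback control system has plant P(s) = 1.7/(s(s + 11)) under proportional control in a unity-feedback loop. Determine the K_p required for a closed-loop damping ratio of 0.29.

Closed-loop characteristic equation: s² + 11s + K_p·1.7 = 0.
So ω_n = √(1.7K_p) and 2ζω_n = 11, giving ζ = 11/(2√(1.7K_p)).
Setting ζ = 0.29: √(1.7K_p) = 11/(2·0.29) = 18.97, so K_p = 359.7/1.7 = 212.

K_p = 212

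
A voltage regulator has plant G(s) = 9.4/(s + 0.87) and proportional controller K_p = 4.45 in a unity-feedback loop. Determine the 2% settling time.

Closed-loop transfer function: T(s) = K_p·G(s)/(1 + K_p·G(s)) = 41.83/(s + 0.87 + 41.83) = 41.83/(s + 42.7).
Time constant τ = 1/42.7 = 0.02342 s, so the 2% settling time is about 4τ = 0.0937 s.

T_s ≈ 0.0937 s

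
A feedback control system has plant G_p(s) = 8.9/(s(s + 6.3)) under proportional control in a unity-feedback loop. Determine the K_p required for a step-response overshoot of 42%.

From %OS = 100·exp(−πζ/√(1−ζ²)) = 42%, ζ = −ln(0.42)/√(π²+ln²(0.42)) = 0.2662.
Characteristic equation s² + 6.3s + 8.9K_p = 0 gives ζ = 6.3/(2√(8.9K_p)).
Setting ζ = 0.2662: √(8.9K_p) = 6.3/(2·0.2662) = 11.83, so K_p = 140.1/8.9 = 15.7.

K_p = 15.7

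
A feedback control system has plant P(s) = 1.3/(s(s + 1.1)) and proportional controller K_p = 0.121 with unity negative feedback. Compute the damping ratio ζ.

ζ = 1.39

1 + K_p·P(s) = 0 gives s² + 1.1s + 0.1573 = 0.
Matching s² + 2ζω_n s + ω_n²: ω_n = √0.1573 = 0.3966 rad/s and 2ζω_n = 1.1, so ζ = 1.1/(2·0.3966) = 1.39.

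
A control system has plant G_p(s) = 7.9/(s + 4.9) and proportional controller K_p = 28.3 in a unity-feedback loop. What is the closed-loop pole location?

s = -228.5

Closed-loop transfer function: T(s) = K_p·G_p(s)/(1 + K_p·G_p(s)) = 223.6/(s + 4.9 + 223.6) = 223.6/(s + 228.5).
The closed-loop pole is at s = −228.5.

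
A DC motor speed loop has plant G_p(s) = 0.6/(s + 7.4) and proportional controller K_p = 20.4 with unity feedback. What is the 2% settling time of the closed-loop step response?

Closed-loop transfer function: T(s) = K_p·G_p(s)/(1 + K_p·G_p(s)) = 12.24/(s + 7.4 + 12.24) = 12.24/(s + 19.64).
Time constant τ = 1/19.64 = 0.05092 s, so the 2% settling time is about 4τ = 0.204 s.

T_s ≈ 0.204 s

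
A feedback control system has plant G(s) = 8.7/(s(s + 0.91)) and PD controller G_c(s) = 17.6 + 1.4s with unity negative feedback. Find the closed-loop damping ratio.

Forward path: (17.6 + 1.4s)·8.7/(s(s+0.91)). The closed-loop characteristic equation is s² + (0.91 + 8.7·1.4)s + 8.7·17.6 = 0.
That is s² + 13.09s + 153.1 = 0, so ω_n = 12.37 rad/s and ζ = 13.09/(2·12.37) = 0.5289.

ζ = 0.529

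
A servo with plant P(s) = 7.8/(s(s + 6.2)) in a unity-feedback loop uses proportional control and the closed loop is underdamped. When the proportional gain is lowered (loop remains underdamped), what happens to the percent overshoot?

decrease

ζ = 6.2/(2√(7.8K_p)) rises as K_p falls; higher damping means less overshoot.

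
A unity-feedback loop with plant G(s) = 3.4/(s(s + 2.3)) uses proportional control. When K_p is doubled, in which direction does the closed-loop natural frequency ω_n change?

increase

ω_n = √(3.4·K_p), which grows with K_p.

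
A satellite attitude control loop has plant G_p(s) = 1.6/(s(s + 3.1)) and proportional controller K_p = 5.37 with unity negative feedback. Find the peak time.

The closed-loop denominator s² + 3.1s + 8.592 gives ω_n = √8.592 = 2.931 and ζ = 3.1/(2ω_n) = 0.5288.
Damped frequency ω_d = ω_n√(1−ζ²) = 2.488 rad/s, so peak time T_p = π/ω_d = 1.26 s.

T_p = 1.26 s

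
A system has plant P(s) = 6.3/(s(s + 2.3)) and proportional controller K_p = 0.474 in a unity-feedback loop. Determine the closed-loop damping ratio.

The closed-loop denominator is s(s+2.3) + 0.474·6.3 = s² + 2.3s + 2.986.
Matching s² + 2ζω_n s + ω_n²: ω_n = √2.986 = 1.728 rad/s and 2ζω_n = 2.3, so ζ = 2.3/(2·1.728) = 0.665.

ζ = 0.665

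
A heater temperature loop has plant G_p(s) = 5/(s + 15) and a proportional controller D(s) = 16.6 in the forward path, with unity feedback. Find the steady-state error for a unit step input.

The loop is type 0. Static position error constant K_pos = D(0)·G_p(0) = 16.6·0.3333 = 5.533.
Steady-state error to a unit step: e_ss = 1/(1+K_pos) = 1/6.533 = 0.153.

0.153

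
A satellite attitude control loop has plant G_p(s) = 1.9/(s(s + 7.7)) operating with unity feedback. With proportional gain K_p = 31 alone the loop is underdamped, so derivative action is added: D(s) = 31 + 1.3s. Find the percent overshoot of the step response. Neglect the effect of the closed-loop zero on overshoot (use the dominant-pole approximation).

6.21%

Forward path: (31 + 1.3s)·1.9/(s(s+7.7)). The closed-loop characteristic equation is s² + (7.7 + 1.9·1.3)s + 1.9·31 = 0.
That is s² + 10.17s + 58.9 = 0, so ω_n = 7.675 rad/s and ζ = 10.17/(2·7.675) = 0.6626.
%OS = 100·exp(−πζ/√(1−ζ²)) = 6.21%.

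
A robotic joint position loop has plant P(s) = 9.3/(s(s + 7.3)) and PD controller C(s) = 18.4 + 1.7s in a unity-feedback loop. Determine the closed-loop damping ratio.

Forward path: (18.4 + 1.7s)·9.3/(s(s+7.3)). The closed-loop characteristic equation is s² + (7.3 + 9.3·1.7)s + 9.3·18.4 = 0.
That is s² + 23.11s + 171.1 = 0, so ω_n = 13.08 rad/s and ζ = 23.11/(2·13.08) = 0.8833.

ζ = 0.883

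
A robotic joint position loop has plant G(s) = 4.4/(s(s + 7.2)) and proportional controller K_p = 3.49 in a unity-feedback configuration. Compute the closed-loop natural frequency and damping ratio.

ω_n = 3.92 rad/s, ζ = 0.919

1 + K_p·G(s) = 0 gives s² + 7.2s + 15.36 = 0.
So ω_n² = 15.36 ⇒ ω_n = 3.919 rad/s, and ζ = 7.2/(2ω_n) = 0.919.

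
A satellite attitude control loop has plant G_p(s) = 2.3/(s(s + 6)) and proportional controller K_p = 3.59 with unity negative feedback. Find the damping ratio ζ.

1 + K_p·G_p(s) = 0 gives s² + 6s + 8.257 = 0.
Matching s² + 2ζω_n s + ω_n²: ω_n = √8.257 = 2.873 rad/s and 2ζω_n = 6, so ζ = 6/(2·2.873) = 1.04.

ζ = 1.04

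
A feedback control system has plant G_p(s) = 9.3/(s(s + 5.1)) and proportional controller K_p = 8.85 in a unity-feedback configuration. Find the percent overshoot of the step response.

39.8%

From 1 + K_pG_p(s) = 0: s² + 5.1s + 82.31 = 0 ⇒ ω_n = 9.072, ζ = 0.2811.
%OS = 100·exp(−πζ/√(1−ζ²)) = 100·exp(−π·0.2811/√0.921) = 39.8%.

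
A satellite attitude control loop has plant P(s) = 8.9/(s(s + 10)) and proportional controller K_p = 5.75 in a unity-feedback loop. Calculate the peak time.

From 1 + K_pP(s) = 0: s² + 10s + 51.18 = 0 ⇒ ω_n = 7.154, ζ = 0.6989.
Damped frequency ω_d = ω_n√(1−ζ²) = 5.116 rad/s, so peak time T_p = π/ω_d = 0.614 s.

T_p = 0.614 s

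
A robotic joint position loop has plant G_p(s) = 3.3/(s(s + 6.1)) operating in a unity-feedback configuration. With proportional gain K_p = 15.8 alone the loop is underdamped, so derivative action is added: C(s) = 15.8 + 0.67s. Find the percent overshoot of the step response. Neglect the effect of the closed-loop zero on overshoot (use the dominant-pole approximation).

Forward path: (15.8 + 0.67s)·3.3/(s(s+6.1)). The closed-loop characteristic equation is s² + (6.1 + 3.3·0.67)s + 3.3·15.8 = 0.
That is s² + 8.311s + 52.14 = 0, so ω_n = 7.221 rad/s and ζ = 8.311/(2·7.221) = 0.5755.
%OS = 100·exp(−πζ/√(1−ζ²)) = 11%.

11%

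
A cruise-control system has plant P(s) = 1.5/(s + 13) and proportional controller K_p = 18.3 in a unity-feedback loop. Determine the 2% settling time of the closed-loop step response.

Closed-loop transfer function: T(s) = K_p·P(s)/(1 + K_p·P(s)) = 27.45/(s + 13 + 27.45) = 27.45/(s + 40.45).
Time constant τ = 1/40.45 = 0.02472 s, so the 2% settling time is about 4τ = 0.0989 s.

T_s ≈ 0.0989 s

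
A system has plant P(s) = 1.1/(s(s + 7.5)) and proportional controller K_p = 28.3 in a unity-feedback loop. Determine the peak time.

From 1 + K_pP(s) = 0: s² + 7.5s + 31.13 = 0 ⇒ ω_n = 5.579, ζ = 0.6721.
Damped frequency ω_d = ω_n√(1−ζ²) = 4.131 rad/s, so peak time T_p = π/ω_d = 0.76 s.

T_p = 0.76 s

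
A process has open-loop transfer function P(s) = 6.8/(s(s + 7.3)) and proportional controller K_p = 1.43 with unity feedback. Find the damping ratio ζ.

With unity feedback the closed-loop characteristic equation is s² + 7.3s + 1.43·6.8 = s² + 7.3s + 9.724 = 0.
So ω_n² = 9.724 ⇒ ω_n = 3.118 rad/s, and ζ = 7.3/(2ω_n) = 1.17.

ζ = 1.17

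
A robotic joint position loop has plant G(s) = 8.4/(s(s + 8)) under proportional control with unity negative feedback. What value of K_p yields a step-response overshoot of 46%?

From %OS = 100·exp(−πζ/√(1−ζ²)) = 46%, ζ = −ln(0.46)/√(π²+ln²(0.46)) = 0.24.
Characteristic equation s² + 8s + 8.4K_p = 0 gives ζ = 8/(2√(8.4K_p)).
Setting ζ = 0.24: √(8.4K_p) = 8/(2·0.24) = 16.67, so K_p = 277.9/8.4 = 33.1.

K_p = 33.1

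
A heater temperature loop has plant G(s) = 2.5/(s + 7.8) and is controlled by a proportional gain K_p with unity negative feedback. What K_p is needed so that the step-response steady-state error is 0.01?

K_p = 309

Steady-state error for a unit step on this type-0 loop is 1/(1 + K_p·G(0)).
G(0) = 0.3205. Require 1/(1 + K_p·0.3205) = 0.01, so 1 + 0.3205·K_p = 100.
K_p = (100 − 1)/0.3205 = 309.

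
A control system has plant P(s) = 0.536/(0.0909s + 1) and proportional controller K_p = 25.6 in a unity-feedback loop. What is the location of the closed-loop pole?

Closed loop: T(s) = K_p·P/(1+K_p·P) = 13.72/(0.0909s + 1 + 13.72), with pole at s = −(1 + 13.72)/0.0909 = −162.

s = -162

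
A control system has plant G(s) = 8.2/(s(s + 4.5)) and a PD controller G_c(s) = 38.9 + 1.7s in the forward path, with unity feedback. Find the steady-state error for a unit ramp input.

0.0141

The loop has one pole at the origin (type 1). Velocity error constant K_v = lim_{s→0} s·G_c(s)G(s) = 38.9·8.2/4.5 = 70.88.
Steady-state error to a unit ramp: e_ss = 1/K_v = 0.0141.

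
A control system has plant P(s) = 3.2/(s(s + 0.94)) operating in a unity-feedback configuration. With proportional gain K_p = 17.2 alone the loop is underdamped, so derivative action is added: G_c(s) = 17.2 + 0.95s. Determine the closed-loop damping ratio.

ζ = 0.268

Forward path: (17.2 + 0.95s)·3.2/(s(s+0.94)). The closed-loop characteristic equation is s² + (0.94 + 3.2·0.95)s + 3.2·17.2 = 0.
That is s² + 3.98s + 55.04 = 0, so ω_n = 7.419 rad/s and ζ = 3.98/(2·7.419) = 0.2682.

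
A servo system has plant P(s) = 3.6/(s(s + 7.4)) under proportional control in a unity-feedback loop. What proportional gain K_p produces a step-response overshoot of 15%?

From %OS = 100·exp(−πζ/√(1−ζ²)) = 15%, ζ = −ln(0.15)/√(π²+ln²(0.15)) = 0.5169.
Characteristic equation s² + 7.4s + 3.6K_p = 0 gives ζ = 7.4/(2√(3.6K_p)).
Setting ζ = 0.5169: √(3.6K_p) = 7.4/(2·0.5169) = 7.158, so K_p = 51.23/3.6 = 14.2.

K_p = 14.2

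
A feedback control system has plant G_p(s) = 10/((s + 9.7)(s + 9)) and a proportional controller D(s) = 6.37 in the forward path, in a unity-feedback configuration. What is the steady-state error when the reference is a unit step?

0.578

The loop is type 0. Static position error constant K_pos = D(0)·G_p(0) = 6.37·0.1145 = 0.7297.
Steady-state error to a unit step: e_ss = 1/(1+K_pos) = 1/1.73 = 0.578.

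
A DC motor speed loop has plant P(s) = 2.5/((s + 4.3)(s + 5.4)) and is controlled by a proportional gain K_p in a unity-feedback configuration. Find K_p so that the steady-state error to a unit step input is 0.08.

Steady-state error for a unit step on this type-0 loop is 1/(1 + K_p·P(0)).
P(0) = 0.1077. Require 1/(1 + K_p·0.1077) = 0.08, so 1 + 0.1077·K_p = 12.5.
K_p = (12.5 − 1)/0.1077 = 107.

K_p = 107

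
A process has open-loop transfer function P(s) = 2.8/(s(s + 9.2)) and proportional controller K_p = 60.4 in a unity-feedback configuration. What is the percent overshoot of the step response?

The closed-loop denominator s² + 9.2s + 169.1 gives ω_n = √169.1 = 13 and ζ = 9.2/(2ω_n) = 0.3537.
%OS = 100·exp(−πζ/√(1−ζ²)) = 100·exp(−π·0.3537/√0.8749) = 30.5%.

30.5%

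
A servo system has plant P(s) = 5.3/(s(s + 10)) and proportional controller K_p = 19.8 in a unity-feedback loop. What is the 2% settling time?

T_s ≈ 0.8 s

From 1 + K_pP(s) = 0: s² + 10s + 104.9 = 0 ⇒ ω_n = 10.24, ζ = 0.4881.
2% settling time T_s ≈ 4/(ζω_n) = 4/5 = 0.8 s.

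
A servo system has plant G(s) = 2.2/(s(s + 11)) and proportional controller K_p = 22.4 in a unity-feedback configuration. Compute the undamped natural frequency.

ω_n = 7.02 rad/s

With unity feedback the closed-loop characteristic equation is s² + 11s + 22.4·2.2 = s² + 11s + 49.28 = 0.
Matching s² + 2ζω_n s + ω_n²: ω_n = √49.28 = 7.02 rad/s and 2ζω_n = 11, so ζ = 11/(2·7.02) = 0.783.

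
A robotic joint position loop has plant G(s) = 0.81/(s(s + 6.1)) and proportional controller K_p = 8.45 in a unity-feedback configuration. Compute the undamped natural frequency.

ω_n = 2.62 rad/s

With unity feedback the closed-loop characteristic equation is s² + 6.1s + 8.45·0.81 = s² + 6.1s + 6.845 = 0.
So ω_n² = 6.845 ⇒ ω_n = 2.616 rad/s, and ζ = 6.1/(2ω_n) = 1.17.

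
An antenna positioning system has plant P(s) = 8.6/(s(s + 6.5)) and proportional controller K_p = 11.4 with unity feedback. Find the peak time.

T_p = 0.336 s

From 1 + K_pP(s) = 0: s² + 6.5s + 98.04 = 0 ⇒ ω_n = 9.902, ζ = 0.3282.
Damped frequency ω_d = ω_n√(1−ζ²) = 9.353 rad/s, so peak time T_p = π/ω_d = 0.336 s.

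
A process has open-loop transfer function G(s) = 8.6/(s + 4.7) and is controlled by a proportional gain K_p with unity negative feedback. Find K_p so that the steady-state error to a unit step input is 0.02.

K_p = 26.8

For a type-0 loop with proportional control, e_ss = 1/(1 + K_p·G(0)).
G(0) = 1.83. Require 1/(1 + K_p·1.83) = 0.02, so 1 + 1.83·K_p = 50.
K_p = (50 − 1)/1.83 = 26.8.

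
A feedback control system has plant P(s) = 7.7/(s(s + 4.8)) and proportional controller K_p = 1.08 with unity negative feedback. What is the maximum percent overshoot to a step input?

0.895%

Closed-loop characteristic equation: s² + 4.8s + 8.316 = 0, so ω_n = 2.884 rad/s and ζ = 4.8/(2·2.884) = 0.8323.
%OS = 100·exp(−πζ/√(1−ζ²)) = 100·exp(−π·0.8323/√0.3074) = 0.895%.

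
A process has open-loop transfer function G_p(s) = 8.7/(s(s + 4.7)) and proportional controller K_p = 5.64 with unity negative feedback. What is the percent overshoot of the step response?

Closed-loop characteristic equation: s² + 4.7s + 49.07 = 0, so ω_n = 7.005 rad/s and ζ = 4.7/(2·7.005) = 0.3355.
%OS = 100·exp(−πζ/√(1−ζ²)) = 100·exp(−π·0.3355/√0.8875) = 32.7%.

32.7%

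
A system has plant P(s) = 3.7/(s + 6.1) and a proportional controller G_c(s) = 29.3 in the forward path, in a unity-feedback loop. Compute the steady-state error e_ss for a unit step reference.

0.0533

The loop is type 0. Static position error constant K_pos = G_c(0)·P(0) = 29.3·0.6066 = 17.77.
Steady-state error to a unit step: e_ss = 1/(1+K_pos) = 1/18.77 = 0.0533.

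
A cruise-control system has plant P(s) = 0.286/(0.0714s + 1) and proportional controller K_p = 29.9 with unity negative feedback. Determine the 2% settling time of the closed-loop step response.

Closed loop: T(s) = K_p·P/(1+K_p·P) = 8.551/(0.0714s + 1 + 8.551), with pole at s = −(1 + 8.551)/0.0714 = −133.8.
τ = 1/133.8 = 0.007475 s, so 2% settling time ≈ 4τ = 0.0299 s.

T_s ≈ 0.0299 s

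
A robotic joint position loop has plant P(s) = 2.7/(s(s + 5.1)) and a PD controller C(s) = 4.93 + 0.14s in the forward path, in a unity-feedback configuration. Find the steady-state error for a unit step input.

The open loop C(s)P(s) has a pole at the origin (type 1), so the static position error constant is infinite and e_ss = 1/(1+∞) = 0.

0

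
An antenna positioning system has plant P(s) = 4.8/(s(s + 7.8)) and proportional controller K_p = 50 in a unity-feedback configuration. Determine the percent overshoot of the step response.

The closed-loop denominator s² + 7.8s + 240 gives ω_n = √240 = 15.49 and ζ = 7.8/(2ω_n) = 0.2517.
%OS = 100·exp(−πζ/√(1−ζ²)) = 100·exp(−π·0.2517/√0.9366) = 44.2%.

44.2%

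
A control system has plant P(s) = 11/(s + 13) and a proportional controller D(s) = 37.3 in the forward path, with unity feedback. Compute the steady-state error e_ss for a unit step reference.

0.0307

The loop is type 0. Static position error constant K_pos = D(0)·P(0) = 37.3·0.8462 = 31.56.
Steady-state error to a unit step: e_ss = 1/(1+K_pos) = 1/32.56 = 0.0307.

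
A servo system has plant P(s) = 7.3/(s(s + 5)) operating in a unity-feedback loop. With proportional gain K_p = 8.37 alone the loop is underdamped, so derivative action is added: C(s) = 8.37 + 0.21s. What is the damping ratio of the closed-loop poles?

Forward path: (8.37 + 0.21s)·7.3/(s(s+5)). The closed-loop characteristic equation is s² + (5 + 7.3·0.21)s + 7.3·8.37 = 0.
That is s² + 6.533s + 61.1 = 0, so ω_n = 7.817 rad/s and ζ = 6.533/(2·7.817) = 0.4179.

ζ = 0.418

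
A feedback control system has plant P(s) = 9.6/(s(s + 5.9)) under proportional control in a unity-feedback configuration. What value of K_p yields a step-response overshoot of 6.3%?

From %OS = 100·exp(−πζ/√(1−ζ²)) = 6.3%, ζ = −ln(0.063)/√(π²+ln²(0.063)) = 0.6606.
Characteristic equation s² + 5.9s + 9.6K_p = 0 gives ζ = 5.9/(2√(9.6K_p)).
Setting ζ = 0.6606: √(9.6K_p) = 5.9/(2·0.6606) = 4.465, so K_p = 19.94/9.6 = 2.08.

K_p = 2.08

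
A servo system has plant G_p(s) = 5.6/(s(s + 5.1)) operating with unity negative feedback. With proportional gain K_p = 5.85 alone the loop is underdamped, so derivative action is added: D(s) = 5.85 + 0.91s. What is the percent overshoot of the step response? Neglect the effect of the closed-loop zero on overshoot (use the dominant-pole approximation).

Forward path: (5.85 + 0.91s)·5.6/(s(s+5.1)). The closed-loop characteristic equation is s² + (5.1 + 5.6·0.91)s + 5.6·5.85 = 0.
That is s² + 10.2s + 32.76 = 0, so ω_n = 5.724 rad/s and ζ = 10.2/(2·5.724) = 0.8907.
%OS = 100·exp(−πζ/√(1−ζ²)) = 0.212%.

0.212%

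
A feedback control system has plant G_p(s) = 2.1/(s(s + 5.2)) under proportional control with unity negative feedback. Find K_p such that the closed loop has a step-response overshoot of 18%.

K_p = 14

From %OS = 100·exp(−πζ/√(1−ζ²)) = 18%, ζ = −ln(0.18)/√(π²+ln²(0.18)) = 0.4791.
Characteristic equation s² + 5.2s + 2.1K_p = 0 gives ζ = 5.2/(2√(2.1K_p)).
Setting ζ = 0.4791: √(2.1K_p) = 5.2/(2·0.4791) = 5.427, so K_p = 29.45/2.1 = 14.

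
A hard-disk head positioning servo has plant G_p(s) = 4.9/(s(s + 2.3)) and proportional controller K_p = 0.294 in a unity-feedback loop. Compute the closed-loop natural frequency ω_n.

The closed-loop denominator is s(s+2.3) + 0.294·4.9 = s² + 2.3s + 1.441.
So ω_n² = 1.441 ⇒ ω_n = 1.2 rad/s, and ζ = 2.3/(2ω_n) = 0.958.

ω_n = 1.2 rad/s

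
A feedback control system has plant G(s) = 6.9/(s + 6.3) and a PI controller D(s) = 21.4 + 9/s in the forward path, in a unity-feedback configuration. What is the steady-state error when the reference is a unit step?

The open loop D(s)G(s) has a pole at the origin (type 1), so the static position error constant is infinite and e_ss = 1/(1+∞) = 0.

0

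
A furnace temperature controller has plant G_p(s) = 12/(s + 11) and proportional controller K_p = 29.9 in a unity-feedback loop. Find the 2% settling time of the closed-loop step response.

T_s ≈ 0.0108 s

Closed-loop transfer function: T(s) = K_p·G_p(s)/(1 + K_p·G_p(s)) = 358.8/(s + 11 + 358.8) = 358.8/(s + 369.8).
Time constant τ = 1/369.8 = 0.002704 s, so the 2% settling time is about 4τ = 0.0108 s.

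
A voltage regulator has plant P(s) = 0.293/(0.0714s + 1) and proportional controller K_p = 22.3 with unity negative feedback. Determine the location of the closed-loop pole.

Closed loop: T(s) = K_p·P/(1+K_p·P) = 6.534/(0.0714s + 1 + 6.534), with pole at s = −(1 + 6.534)/0.0714 = −105.5.

s = -105.5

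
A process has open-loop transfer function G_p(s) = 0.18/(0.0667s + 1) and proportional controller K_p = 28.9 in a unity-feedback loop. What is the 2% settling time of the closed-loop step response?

Closed loop: T(s) = K_p·G_p/(1+K_p·G_p) = 5.202/(0.0667s + 1 + 5.202), with pole at s = −(1 + 5.202)/0.0667 = −92.98.
τ = 1/92.98 = 0.01075 s, so 2% settling time ≈ 4τ = 0.043 s.

T_s ≈ 0.043 s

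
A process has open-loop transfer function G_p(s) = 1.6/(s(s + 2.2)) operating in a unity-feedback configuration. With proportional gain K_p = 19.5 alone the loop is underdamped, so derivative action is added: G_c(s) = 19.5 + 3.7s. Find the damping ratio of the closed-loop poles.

ζ = 0.727

Forward path: (19.5 + 3.7s)·1.6/(s(s+2.2)). The closed-loop characteristic equation is s² + (2.2 + 1.6·3.7)s + 1.6·19.5 = 0.
That is s² + 8.12s + 31.2 = 0, so ω_n = 5.586 rad/s and ζ = 8.12/(2·5.586) = 0.7269.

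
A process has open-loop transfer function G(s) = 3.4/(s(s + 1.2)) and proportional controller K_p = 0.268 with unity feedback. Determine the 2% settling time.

From 1 + K_pG(s) = 0: s² + 1.2s + 0.9112 = 0 ⇒ ω_n = 0.9546, ζ = 0.6286.
2% settling time T_s ≈ 4/(ζω_n) = 4/0.6 = 6.67 s.

T_s ≈ 6.67 s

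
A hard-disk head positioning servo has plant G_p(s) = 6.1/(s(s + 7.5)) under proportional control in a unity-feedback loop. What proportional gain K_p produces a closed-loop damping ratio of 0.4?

Closed-loop characteristic equation: s² + 7.5s + K_p·6.1 = 0.
So ω_n = √(6.1K_p) and 2ζω_n = 7.5, giving ζ = 7.5/(2√(6.1K_p)).
Setting ζ = 0.4: √(6.1K_p) = 7.5/(2·0.4) = 9.375, so K_p = 87.89/6.1 = 14.4.

K_p = 14.4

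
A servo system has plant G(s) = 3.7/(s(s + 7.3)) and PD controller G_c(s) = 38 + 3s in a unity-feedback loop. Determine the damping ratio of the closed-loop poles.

ζ = 0.776

Forward path: (38 + 3s)·3.7/(s(s+7.3)). The closed-loop characteristic equation is s² + (7.3 + 3.7·3)s + 3.7·38 = 0.
That is s² + 18.4s + 140.6 = 0, so ω_n = 11.86 rad/s and ζ = 18.4/(2·11.86) = 0.7759.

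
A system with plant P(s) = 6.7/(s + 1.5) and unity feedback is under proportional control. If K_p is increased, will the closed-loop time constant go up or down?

decrease

The closed-loop bandwidth 1.5+K_p·6.7 grows with K_p, so τ shrinks.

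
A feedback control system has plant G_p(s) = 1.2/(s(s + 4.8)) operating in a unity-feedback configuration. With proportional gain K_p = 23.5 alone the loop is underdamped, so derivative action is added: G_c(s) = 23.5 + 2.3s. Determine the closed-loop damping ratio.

Forward path: (23.5 + 2.3s)·1.2/(s(s+4.8)). The closed-loop characteristic equation is s² + (4.8 + 1.2·2.3)s + 1.2·23.5 = 0.
That is s² + 7.56s + 28.2 = 0, so ω_n = 5.31 rad/s and ζ = 7.56/(2·5.31) = 0.7118.

ζ = 0.712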